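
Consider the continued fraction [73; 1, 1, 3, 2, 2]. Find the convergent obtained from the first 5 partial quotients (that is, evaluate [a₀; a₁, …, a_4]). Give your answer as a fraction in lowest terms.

a_0 = 73: 73/1
a_1 = 1: 74/1
a_2 = 1: 147/2
a_3 = 3: 515/7
a_4 = 2: 1177/16

1177/16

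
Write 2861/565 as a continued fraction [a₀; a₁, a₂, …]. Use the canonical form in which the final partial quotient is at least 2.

[5; 15, 1, 2, 3, 1, 2]

⌊2861/565⌋ = 5, remainder 36
⌊565/36⌋ = 15, remainder 25
⌊36/25⌋ = 1, remainder 11
⌊25/11⌋ = 2, remainder 3
⌊11/3⌋ = 3, remainder 2
⌊3/2⌋ = 1, remainder 1
⌊2/1⌋ = 2, remainder 0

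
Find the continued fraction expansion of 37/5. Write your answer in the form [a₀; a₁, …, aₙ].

[7; 2, 2]

⌊37/5⌋ = 7, remainder 2
⌊5/2⌋ = 2, remainder 1
⌊2/1⌋ = 2, remainder 0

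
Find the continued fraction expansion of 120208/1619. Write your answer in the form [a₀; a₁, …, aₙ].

[74; 4, 36, 1, 1, 5]

120208 = 74·1619 + 402, so a_0 = 74
1619 = 4·402 + 11, so a_1 = 4
402 = 36·11 + 6, so a_2 = 36
11 = 1·6 + 5, so a_3 = 1
6 = 1·5 + 1, so a_4 = 1
5 = 5·1 + 0, so a_5 = 5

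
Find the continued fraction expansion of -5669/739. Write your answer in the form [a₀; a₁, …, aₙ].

⌊-5669/739⌋ = -8, remainder 243
⌊739/243⌋ = 3, remainder 10
⌊243/10⌋ = 24, remainder 3
⌊10/3⌋ = 3, remainder 1
⌊3/1⌋ = 3, remainder 0

[-8; 3, 24, 3, 3]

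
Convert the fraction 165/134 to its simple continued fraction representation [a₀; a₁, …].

[1; 4, 3, 10]

165 = 1·134 + 31, so a_0 = 1
134 = 4·31 + 10, so a_1 = 4
31 = 3·10 + 1, so a_2 = 3
10 = 10·1 + 0, so a_3 = 10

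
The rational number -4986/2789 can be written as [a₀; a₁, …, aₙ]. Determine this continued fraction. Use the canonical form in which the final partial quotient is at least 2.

⌊-4986/2789⌋ = -2, remainder 592
⌊2789/592⌋ = 4, remainder 421
⌊592/421⌋ = 1, remainder 171
⌊421/171⌋ = 2, remainder 79
⌊171/79⌋ = 2, remainder 13
⌊79/13⌋ = 6, remainder 1
⌊13/1⌋ = 13, remainder 0

[-2; 4, 1, 2, 2, 6, 13]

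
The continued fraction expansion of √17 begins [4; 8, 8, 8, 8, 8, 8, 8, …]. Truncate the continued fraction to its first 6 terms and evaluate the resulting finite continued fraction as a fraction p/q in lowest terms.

Use the convergent recurrence hₖ = aₖ·hₖ₋₁ + hₖ₋₂ (and likewise for the denominators kₖ):
a_0 = 4: 4/1
a_1 = 8: 33/8
a_2 = 8: 268/65
a_3 = 8: 2177/528
a_4 = 8: 17684/4289
a_5 = 8: 143649/34840

143649/34840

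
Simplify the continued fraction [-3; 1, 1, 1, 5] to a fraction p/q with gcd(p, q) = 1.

a_0 = -3: -3/1
a_1 = 1: -2/1
a_2 = 1: -5/2
a_3 = 1: -7/3
a_4 = 5: -40/17

-40/17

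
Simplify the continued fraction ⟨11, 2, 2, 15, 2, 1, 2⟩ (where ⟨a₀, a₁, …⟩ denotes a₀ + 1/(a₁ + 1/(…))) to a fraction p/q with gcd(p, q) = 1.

a_0 = 11: 11/1
a_1 = 2: 23/2
a_2 = 2: 57/5
a_3 = 15: 878/77
a_4 = 2: 1813/159
a_5 = 1: 2691/236
a_6 = 2: 7195/631

7195/631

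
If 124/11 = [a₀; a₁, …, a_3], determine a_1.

3

124 ÷ 11 → quotient 11, remainder 3
11 ÷ 3 → quotient 3, remainder 2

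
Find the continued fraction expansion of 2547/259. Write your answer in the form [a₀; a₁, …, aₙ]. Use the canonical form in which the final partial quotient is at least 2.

[9; 1, 5, 43]

2547 = 9·259 + 216, so a_0 = 9
259 = 1·216 + 43, so a_1 = 1
216 = 5·43 + 1, so a_2 = 5
43 = 43·1 + 0, so a_3 = 43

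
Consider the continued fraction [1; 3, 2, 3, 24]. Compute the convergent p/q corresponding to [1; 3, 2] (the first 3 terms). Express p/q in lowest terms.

Use the convergent recurrence hₖ = aₖ·hₖ₋₁ + hₖ₋₂ (and likewise for the denominators kₖ):
a_0 = 1: 1/1
a_1 = 3: 4/3
a_2 = 2: 9/7

9/7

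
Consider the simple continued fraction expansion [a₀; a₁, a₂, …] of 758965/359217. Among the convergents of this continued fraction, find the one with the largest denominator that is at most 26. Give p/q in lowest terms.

19/9

a_0 = 2: 2/1  (≤ bound)
a_1 = 8: 17/8  (≤ bound)
a_2 = 1: 19/9  (≤ bound)
a_3 = 6: 131/62  (> 26, stop)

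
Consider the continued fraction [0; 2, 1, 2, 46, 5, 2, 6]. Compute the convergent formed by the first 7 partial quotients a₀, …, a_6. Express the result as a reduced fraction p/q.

1535/4097

Work from the innermost term outward:
Start with 2.
5 + 1/(2/1) = 5 + 1/2 = 11/2
46 + 1/(11/2) = 46 + 2/11 = 508/11
2 + 1/(508/11) = 2 + 11/508 = 1027/508
1 + 1/(1027/508) = 1 + 508/1027 = 1535/1027
2 + 1/(1535/1027) = 2 + 1027/1535 = 4097/1535
0 + 1/(4097/1535) = 0 + 1535/4097 = 1535/4097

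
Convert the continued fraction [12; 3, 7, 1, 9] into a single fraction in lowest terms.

3043/247

Compute successive convergents:
a_0 = 12: 12/1
a_1 = 3: 37/3
a_2 = 7: 271/22
a_3 = 1: 308/25
a_4 = 9: 3043/247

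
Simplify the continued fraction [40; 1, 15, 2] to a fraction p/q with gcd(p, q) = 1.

Compute successive convergents:
a_0 = 40: 40/1
a_1 = 1: 41/1
a_2 = 15: 655/16
a_3 = 2: 1351/33

1351/33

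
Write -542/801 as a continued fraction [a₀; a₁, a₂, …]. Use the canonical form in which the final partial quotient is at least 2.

[-1; 3, 10, 1, 3, 1, 4]

⌊-542/801⌋ = -1, remainder 259
⌊801/259⌋ = 3, remainder 24
⌊259/24⌋ = 10, remainder 19
⌊24/19⌋ = 1, remainder 5
⌊19/5⌋ = 3, remainder 4
⌊5/4⌋ = 1, remainder 1
⌊4/1⌋ = 4, remainder 0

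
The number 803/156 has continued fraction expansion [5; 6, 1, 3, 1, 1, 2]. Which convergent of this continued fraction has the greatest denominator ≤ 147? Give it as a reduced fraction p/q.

a_0 = 5: 5/1  (≤ bound)
a_1 = 6: 31/6  (≤ bound)
a_2 = 1: 36/7  (≤ bound)
a_3 = 3: 139/27  (≤ bound)
a_4 = 1: 175/34  (≤ bound)
a_5 = 1: 314/61  (≤ bound)
a_6 = 2: 803/156  (> 147, stop)

314/61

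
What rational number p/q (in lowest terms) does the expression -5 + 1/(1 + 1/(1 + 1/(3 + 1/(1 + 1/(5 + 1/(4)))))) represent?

-964/217

a_0 = -5: -5/1
a_1 = 1: -4/1
a_2 = 1: -9/2
a_3 = 3: -31/7
a_4 = 1: -40/9
a_5 = 5: -231/52
a_6 = 4: -964/217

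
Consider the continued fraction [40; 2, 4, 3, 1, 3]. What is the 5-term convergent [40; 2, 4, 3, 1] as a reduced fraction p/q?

1537/38

Compute successive convergents:
a_0 = 40: 40/1
a_1 = 2: 81/2
a_2 = 4: 364/9
a_3 = 3: 1173/29
a_4 = 1: 1537/38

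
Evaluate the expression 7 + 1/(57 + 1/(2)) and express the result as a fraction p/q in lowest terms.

807/115

Compute successive convergents:
a_0 = 7: 7/1
a_1 = 57: 400/57
a_2 = 2: 807/115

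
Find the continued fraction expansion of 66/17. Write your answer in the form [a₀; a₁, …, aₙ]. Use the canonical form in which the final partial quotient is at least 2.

[3; 1, 7, 2]

66 = 3·17 + 15, so a_0 = 3
17 = 1·15 + 2, so a_1 = 1
15 = 7·2 + 1, so a_2 = 7
2 = 2·1 + 0, so a_3 = 2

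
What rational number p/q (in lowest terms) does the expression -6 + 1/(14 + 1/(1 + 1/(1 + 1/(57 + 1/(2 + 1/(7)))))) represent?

-149599/25223

a_0 = -6: -6/1
a_1 = 14: -83/14
a_2 = 1: -89/15
a_3 = 1: -172/29
a_4 = 57: -9893/1668
a_5 = 2: -19958/3365
a_6 = 7: -149599/25223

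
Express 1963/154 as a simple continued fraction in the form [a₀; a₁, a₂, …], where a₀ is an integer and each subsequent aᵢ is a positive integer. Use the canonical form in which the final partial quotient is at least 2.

1963 = 12·154 + 115, so a_0 = 12
154 = 1·115 + 39, so a_1 = 1
115 = 2·39 + 37, so a_2 = 2
39 = 1·37 + 2, so a_3 = 1
37 = 18·2 + 1, so a_4 = 18
2 = 2·1 + 0, so a_5 = 2

[12; 1, 2, 1, 18, 2]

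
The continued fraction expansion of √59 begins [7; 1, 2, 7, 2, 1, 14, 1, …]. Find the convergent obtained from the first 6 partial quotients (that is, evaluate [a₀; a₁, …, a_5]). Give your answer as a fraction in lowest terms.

a_0 = 7: 7/1
a_1 = 1: 8/1
a_2 = 2: 23/3
a_3 = 7: 169/22
a_4 = 2: 361/47
a_5 = 1: 530/69

530/69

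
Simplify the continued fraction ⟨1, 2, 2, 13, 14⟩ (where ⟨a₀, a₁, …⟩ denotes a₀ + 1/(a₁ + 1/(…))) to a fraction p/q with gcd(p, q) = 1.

1323/943

a_0 = 1: 1/1
a_1 = 2: 3/2
a_2 = 2: 7/5
a_3 = 13: 94/67
a_4 = 14: 1323/943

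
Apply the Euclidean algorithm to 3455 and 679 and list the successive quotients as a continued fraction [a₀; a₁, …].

[5; 11, 3, 6, 3]

⌊3455/679⌋ = 5, remainder 60
⌊679/60⌋ = 11, remainder 19
⌊60/19⌋ = 3, remainder 3
⌊19/3⌋ = 6, remainder 1
⌊3/1⌋ = 3, remainder 0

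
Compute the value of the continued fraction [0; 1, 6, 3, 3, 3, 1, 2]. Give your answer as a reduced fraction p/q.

750/869

a_0 = 0: 0/1
a_1 = 1: 1/1
a_2 = 6: 6/7
a_3 = 3: 19/22
a_4 = 3: 63/73
a_5 = 3: 208/241
a_6 = 1: 271/314
a_7 = 2: 750/869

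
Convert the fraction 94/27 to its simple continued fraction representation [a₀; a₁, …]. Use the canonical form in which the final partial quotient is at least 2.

[3; 2, 13]

⌊94/27⌋ = 3, remainder 13
⌊27/13⌋ = 2, remainder 1
⌊13/1⌋ = 13, remainder 0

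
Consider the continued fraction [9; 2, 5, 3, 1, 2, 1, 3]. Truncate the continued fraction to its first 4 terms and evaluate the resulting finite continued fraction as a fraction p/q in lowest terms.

331/35

Start with 3.
5 + 1/(3/1) = 5 + 1/3 = 16/3
2 + 1/(16/3) = 2 + 3/16 = 35/16
9 + 1/(35/16) = 9 + 16/35 = 331/35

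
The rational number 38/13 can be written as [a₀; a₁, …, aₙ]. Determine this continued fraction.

Apply division with remainder until the remainder is 0:
38 = 2·13 + 12, so a_0 = 2
13 = 1·12 + 1, so a_1 = 1
12 = 12·1 + 0, so a_2 = 12

[2; 1, 12]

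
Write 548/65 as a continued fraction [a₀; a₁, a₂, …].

Apply division with remainder until the remainder is 0:
548 = 8·65 + 28, so a_0 = 8
65 = 2·28 + 9, so a_1 = 2
28 = 3·9 + 1, so a_2 = 3
9 = 9·1 + 0, so a_3 = 9

[8; 2, 3, 9]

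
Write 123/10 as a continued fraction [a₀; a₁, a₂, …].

[12; 3, 3]

Run the Euclidean algorithm, recording each quotient:
123 = 12·10 + 3, so a_0 = 12
10 = 3·3 + 1, so a_1 = 3
3 = 3·1 + 0, so a_2 = 3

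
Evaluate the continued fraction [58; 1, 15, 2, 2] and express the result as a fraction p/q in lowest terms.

Start with 2.
2 + 1/(2/1) = 2 + 1/2 = 5/2
15 + 1/(5/2) = 15 + 2/5 = 77/5
1 + 1/(77/5) = 1 + 5/77 = 82/77
58 + 1/(82/77) = 58 + 77/82 = 4833/82

4833/82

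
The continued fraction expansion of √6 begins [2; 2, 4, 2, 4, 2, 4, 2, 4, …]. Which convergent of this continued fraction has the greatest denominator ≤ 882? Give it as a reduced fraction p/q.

2158/881

a_0 = 2: 2/1  (≤ bound)
a_1 = 2: 5/2  (≤ bound)
a_2 = 4: 22/9  (≤ bound)
a_3 = 2: 49/20  (≤ bound)
a_4 = 4: 218/89  (≤ bound)
a_5 = 2: 485/198  (≤ bound)
a_6 = 4: 2158/881  (≤ bound)
a_7 = 2: 4801/1960  (> 882, stop)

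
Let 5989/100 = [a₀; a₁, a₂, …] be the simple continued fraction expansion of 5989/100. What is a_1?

5989 ÷ 100 → quotient 59, remainder 89
100 ÷ 89 → quotient 1, remainder 11

1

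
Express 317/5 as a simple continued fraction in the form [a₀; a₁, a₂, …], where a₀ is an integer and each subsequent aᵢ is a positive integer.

[63; 2, 2]

317 ÷ 5 → quotient 63, remainder 2
5 ÷ 2 → quotient 2, remainder 1
2 ÷ 1 → quotient 2, remainder 0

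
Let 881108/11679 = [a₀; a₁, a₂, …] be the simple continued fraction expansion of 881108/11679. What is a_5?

881108 ÷ 11679 → quotient 75, remainder 5183
11679 ÷ 5183 → quotient 2, remainder 1313
5183 ÷ 1313 → quotient 3, remainder 1244
1313 ÷ 1244 → quotient 1, remainder 69
1244 ÷ 69 → quotient 18, remainder 2
69 ÷ 2 → quotient 34, remainder 1

34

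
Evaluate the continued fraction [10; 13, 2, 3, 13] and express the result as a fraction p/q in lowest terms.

12583/1249

Start with 13.
3 + 1/(13/1) = 3 + 1/13 = 40/13
2 + 1/(40/13) = 2 + 13/40 = 93/40
13 + 1/(93/40) = 13 + 40/93 = 1249/93
10 + 1/(1249/93) = 10 + 93/1249 = 12583/1249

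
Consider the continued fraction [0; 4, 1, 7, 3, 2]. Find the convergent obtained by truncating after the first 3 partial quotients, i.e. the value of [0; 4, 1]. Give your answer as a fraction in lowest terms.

Starting at the tail and folding back:
Start with 1.
4 + 1/(1/1) = 4 + 1/1 = 5/1
0 + 1/(5/1) = 0 + 1/5 = 1/5

1/5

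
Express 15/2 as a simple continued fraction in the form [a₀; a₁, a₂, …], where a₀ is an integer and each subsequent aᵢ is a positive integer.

[7; 2]

Repeatedly divide and take the remainder:
15 = 7·2 + 1, so a_0 = 7
2 = 2·1 + 0, so a_1 = 2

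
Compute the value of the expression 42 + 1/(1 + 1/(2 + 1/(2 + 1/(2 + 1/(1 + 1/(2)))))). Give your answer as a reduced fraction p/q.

2776/65

a_0 = 42: 42/1
a_1 = 1: 43/1
a_2 = 2: 128/3
a_3 = 2: 299/7
a_4 = 2: 726/17
a_5 = 1: 1025/24
a_6 = 2: 2776/65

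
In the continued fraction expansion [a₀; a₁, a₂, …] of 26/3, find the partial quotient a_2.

26 = 8·3 + 2, so a_0 = 8
3 = 1·2 + 1, so a_1 = 1
2 = 2·1 + 0, so a_2 = 2

2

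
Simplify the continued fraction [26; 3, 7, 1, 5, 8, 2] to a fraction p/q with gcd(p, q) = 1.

Build up convergents one term at a time:
a_0 = 26: 26/1
a_1 = 3: 79/3
a_2 = 7: 579/22
a_3 = 1: 658/25
a_4 = 5: 3869/147
a_5 = 8: 31610/1201
a_6 = 2: 67089/2549

67089/2549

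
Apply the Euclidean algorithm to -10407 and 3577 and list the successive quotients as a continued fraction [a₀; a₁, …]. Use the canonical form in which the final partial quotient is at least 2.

Repeatedly divide and take the remainder:
-10407 ÷ 3577 → quotient -3, remainder 324
3577 ÷ 324 → quotient 11, remainder 13
324 ÷ 13 → quotient 24, remainder 12
13 ÷ 12 → quotient 1, remainder 1
12 ÷ 1 → quotient 12, remainder 0

[-3; 11, 24, 1, 12]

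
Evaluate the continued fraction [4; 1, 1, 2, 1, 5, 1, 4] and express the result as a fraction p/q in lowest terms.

1043/228

a_0 = 4: 4/1
a_1 = 1: 5/1
a_2 = 1: 9/2
a_3 = 2: 23/5
a_4 = 1: 32/7
a_5 = 5: 183/40
a_6 = 1: 215/47
a_7 = 4: 1043/228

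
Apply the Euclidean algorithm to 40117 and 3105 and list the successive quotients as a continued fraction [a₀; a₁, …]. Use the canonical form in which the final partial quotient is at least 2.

[12; 1, 11, 1, 1, 11, 1, 9]

Run the Euclidean algorithm, recording each quotient:
40117 = 12·3105 + 2857, so a_0 = 12
3105 = 1·2857 + 248, so a_1 = 1
2857 = 11·248 + 129, so a_2 = 11
248 = 1·129 + 119, so a_3 = 1
129 = 1·119 + 10, so a_4 = 1
119 = 11·10 + 9, so a_5 = 11
10 = 1·9 + 1, so a_6 = 1
9 = 9·1 + 0, so a_7 = 9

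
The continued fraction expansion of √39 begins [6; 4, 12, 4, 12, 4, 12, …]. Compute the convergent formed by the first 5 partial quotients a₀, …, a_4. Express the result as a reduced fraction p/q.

15294/2449

Compute successive convergents:
a_0 = 6: 6/1
a_1 = 4: 25/4
a_2 = 12: 306/49
a_3 = 4: 1249/200
a_4 = 12: 15294/2449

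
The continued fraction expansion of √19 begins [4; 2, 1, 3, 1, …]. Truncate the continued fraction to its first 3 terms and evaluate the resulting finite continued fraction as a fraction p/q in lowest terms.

13/3

Use the convergent recurrence hₖ = aₖ·hₖ₋₁ + hₖ₋₂ (and likewise for the denominators kₖ):
a_0 = 4: 4/1
a_1 = 2: 9/2
a_2 = 1: 13/3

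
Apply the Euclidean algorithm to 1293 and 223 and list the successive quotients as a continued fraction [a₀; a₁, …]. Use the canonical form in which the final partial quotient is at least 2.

Run the Euclidean algorithm, recording each quotient:
1293 ÷ 223 → quotient 5, remainder 178
223 ÷ 178 → quotient 1, remainder 45
178 ÷ 45 → quotient 3, remainder 43
45 ÷ 43 → quotient 1, remainder 2
43 ÷ 2 → quotient 21, remainder 1
2 ÷ 1 → quotient 2, remainder 0

[5; 1, 3, 1, 21, 2]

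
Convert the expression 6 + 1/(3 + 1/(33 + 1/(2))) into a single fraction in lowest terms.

a_0 = 6: 6/1
a_1 = 3: 19/3
a_2 = 33: 633/100
a_3 = 2: 1285/203

1285/203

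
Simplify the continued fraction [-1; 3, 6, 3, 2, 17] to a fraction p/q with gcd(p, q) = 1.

a_0 = -1: -1/1
a_1 = 3: -2/3
a_2 = 6: -13/19
a_3 = 3: -41/60
a_4 = 2: -95/139
a_5 = 17: -1656/2423

-1656/2423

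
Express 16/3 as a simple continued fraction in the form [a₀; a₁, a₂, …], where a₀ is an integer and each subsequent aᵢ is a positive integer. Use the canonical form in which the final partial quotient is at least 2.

Apply division with remainder until the remainder is 0:
16 ÷ 3 → quotient 5, remainder 1
3 ÷ 1 → quotient 3, remainder 0

[5; 3]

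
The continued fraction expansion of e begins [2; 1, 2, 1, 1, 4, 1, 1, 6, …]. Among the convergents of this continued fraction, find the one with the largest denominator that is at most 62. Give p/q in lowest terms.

List convergents until the denominator exceeds the bound:
a_0 = 2: 2/1  (≤ bound)
a_1 = 1: 3/1  (≤ bound)
a_2 = 2: 8/3  (≤ bound)
a_3 = 1: 11/4  (≤ bound)
a_4 = 1: 19/7  (≤ bound)
a_5 = 4: 87/32  (≤ bound)
a_6 = 1: 106/39  (≤ bound)
a_7 = 1: 193/71  (> 62, stop)

106/39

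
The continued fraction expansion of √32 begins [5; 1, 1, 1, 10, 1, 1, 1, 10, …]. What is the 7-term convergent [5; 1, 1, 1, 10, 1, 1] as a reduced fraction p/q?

379/67

a_0 = 5: 5/1
a_1 = 1: 6/1
a_2 = 1: 11/2
a_3 = 1: 17/3
a_4 = 10: 181/32
a_5 = 1: 198/35
a_6 = 1: 379/67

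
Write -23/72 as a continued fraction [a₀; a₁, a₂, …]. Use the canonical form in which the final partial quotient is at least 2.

-23 ÷ 72 → quotient -1, remainder 49
72 ÷ 49 → quotient 1, remainder 23
49 ÷ 23 → quotient 2, remainder 3
23 ÷ 3 → quotient 7, remainder 2
3 ÷ 2 → quotient 1, remainder 1
2 ÷ 1 → quotient 2, remainder 0

[-1; 1, 2, 7, 1, 2]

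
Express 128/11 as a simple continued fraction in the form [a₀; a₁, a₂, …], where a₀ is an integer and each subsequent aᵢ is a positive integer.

128 ÷ 11 → quotient 11, remainder 7
11 ÷ 7 → quotient 1, remainder 4
7 ÷ 4 → quotient 1, remainder 3
4 ÷ 3 → quotient 1, remainder 1
3 ÷ 1 → quotient 3, remainder 0

[11; 1, 1, 1, 3]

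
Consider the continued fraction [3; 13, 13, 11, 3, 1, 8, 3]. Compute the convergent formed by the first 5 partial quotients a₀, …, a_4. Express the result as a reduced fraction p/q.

a_0 = 3: 3/1
a_1 = 13: 40/13
a_2 = 13: 523/170
a_3 = 11: 5793/1883
a_4 = 3: 17902/5819

17902/5819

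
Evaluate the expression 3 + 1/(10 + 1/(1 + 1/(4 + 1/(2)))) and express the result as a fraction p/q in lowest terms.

368/119

a_0 = 3: 3/1
a_1 = 10: 31/10
a_2 = 1: 34/11
a_3 = 4: 167/54
a_4 = 2: 368/119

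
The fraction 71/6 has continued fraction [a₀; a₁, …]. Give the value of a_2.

⌊71/6⌋ = 11, remainder 5
⌊6/5⌋ = 1, remainder 1
⌊5/1⌋ = 5, remainder 0

5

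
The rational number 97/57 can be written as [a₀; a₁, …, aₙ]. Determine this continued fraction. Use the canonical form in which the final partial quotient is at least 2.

[1; 1, 2, 2, 1, 5]

97 ÷ 57 → quotient 1, remainder 40
57 ÷ 40 → quotient 1, remainder 17
40 ÷ 17 → quotient 2, remainder 6
17 ÷ 6 → quotient 2, remainder 5
6 ÷ 5 → quotient 1, remainder 1
5 ÷ 1 → quotient 5, remainder 0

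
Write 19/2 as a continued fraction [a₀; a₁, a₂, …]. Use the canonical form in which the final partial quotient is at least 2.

[9; 2]

Run the Euclidean algorithm, recording each quotient:
19 ÷ 2 → quotient 9, remainder 1
2 ÷ 1 → quotient 2, remainder 0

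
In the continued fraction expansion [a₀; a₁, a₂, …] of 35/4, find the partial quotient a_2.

Run the Euclidean algorithm, recording each quotient:
35 = 8·4 + 3, so a_0 = 8
4 = 1·3 + 1, so a_1 = 1
3 = 3·1 + 0, so a_2 = 3

3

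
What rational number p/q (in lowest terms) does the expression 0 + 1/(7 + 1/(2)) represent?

a_0 = 0: 0/1
a_1 = 7: 1/7
a_2 = 2: 2/15

2/15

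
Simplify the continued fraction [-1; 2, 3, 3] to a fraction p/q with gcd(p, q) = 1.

-13/23

Start with 3.
3 + 1/(3/1) = 3 + 1/3 = 10/3
2 + 1/(10/3) = 2 + 3/10 = 23/10
-1 + 1/(23/10) = -1 + 10/23 = -13/23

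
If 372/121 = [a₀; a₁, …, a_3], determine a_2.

2

372 ÷ 121 → quotient 3, remainder 9
121 ÷ 9 → quotient 13, remainder 4
9 ÷ 4 → quotient 2, remainder 1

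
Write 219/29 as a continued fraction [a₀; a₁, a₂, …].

[7; 1, 1, 4, 3]

Apply division with remainder until the remainder is 0:
⌊219/29⌋ = 7, remainder 16
⌊29/16⌋ = 1, remainder 13
⌊16/13⌋ = 1, remainder 3
⌊13/3⌋ = 4, remainder 1
⌊3/1⌋ = 3, remainder 0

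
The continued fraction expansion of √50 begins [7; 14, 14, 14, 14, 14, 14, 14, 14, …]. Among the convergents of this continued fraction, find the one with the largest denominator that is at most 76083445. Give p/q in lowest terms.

54608393/7722793

a_0 = 7: 7/1  (≤ bound)
a_1 = 14: 99/14  (≤ bound)
a_2 = 14: 1393/197  (≤ bound)
a_3 = 14: 19601/2772  (≤ bound)
a_4 = 14: 275807/39005  (≤ bound)
a_5 = 14: 3880899/548842  (≤ bound)
a_6 = 14: 54608393/7722793  (≤ bound)
a_7 = 14: 768398401/108667944  (> 76083445, stop)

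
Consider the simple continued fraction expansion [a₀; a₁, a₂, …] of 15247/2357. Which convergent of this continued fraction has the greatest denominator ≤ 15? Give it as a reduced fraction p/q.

List convergents until the denominator exceeds the bound:
a_0 = 6: 6/1  (≤ bound)
a_1 = 2: 13/2  (≤ bound)
a_2 = 7: 97/15  (≤ bound)
a_3 = 1: 110/17  (> 15, stop)

97/15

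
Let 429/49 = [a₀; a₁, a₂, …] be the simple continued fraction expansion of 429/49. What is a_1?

1

⌊429/49⌋ = 8, remainder 37
⌊49/37⌋ = 1, remainder 12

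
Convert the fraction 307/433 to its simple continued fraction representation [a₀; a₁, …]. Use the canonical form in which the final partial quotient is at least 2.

Apply division with remainder until the remainder is 0:
307 = 0·433 + 307, so a_0 = 0
433 = 1·307 + 126, so a_1 = 1
307 = 2·126 + 55, so a_2 = 2
126 = 2·55 + 16, so a_3 = 2
55 = 3·16 + 7, so a_4 = 3
16 = 2·7 + 2, so a_5 = 2
7 = 3·2 + 1, so a_6 = 3
2 = 2·1 + 0, so a_7 = 2

[0; 1, 2, 2, 3, 2, 3, 2]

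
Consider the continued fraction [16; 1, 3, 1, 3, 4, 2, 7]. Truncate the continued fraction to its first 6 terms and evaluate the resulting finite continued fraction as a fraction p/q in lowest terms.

a_0 = 16: 16/1
a_1 = 1: 17/1
a_2 = 3: 67/4
a_3 = 1: 84/5
a_4 = 3: 319/19
a_5 = 4: 1360/81

1360/81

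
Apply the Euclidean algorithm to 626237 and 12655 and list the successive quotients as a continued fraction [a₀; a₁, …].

[49; 2, 16, 1, 1, 4, 41]

⌊626237/12655⌋ = 49, remainder 6142
⌊12655/6142⌋ = 2, remainder 371
⌊6142/371⌋ = 16, remainder 206
⌊371/206⌋ = 1, remainder 165
⌊206/165⌋ = 1, remainder 41
⌊165/41⌋ = 4, remainder 1
⌊41/1⌋ = 41, remainder 0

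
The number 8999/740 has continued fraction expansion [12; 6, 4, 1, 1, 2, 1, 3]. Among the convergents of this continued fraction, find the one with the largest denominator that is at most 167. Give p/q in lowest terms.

a_0 = 12: 12/1  (≤ bound)
a_1 = 6: 73/6  (≤ bound)
a_2 = 4: 304/25  (≤ bound)
a_3 = 1: 377/31  (≤ bound)
a_4 = 1: 681/56  (≤ bound)
a_5 = 2: 1739/143  (≤ bound)
a_6 = 1: 2420/199  (> 167, stop)

1739/143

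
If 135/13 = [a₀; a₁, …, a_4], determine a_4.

2

Run the Euclidean algorithm, recording each quotient:
⌊135/13⌋ = 10, remainder 5
⌊13/5⌋ = 2, remainder 3
⌊5/3⌋ = 1, remainder 2
⌊3/2⌋ = 1, remainder 1
⌊2/1⌋ = 2, remainder 0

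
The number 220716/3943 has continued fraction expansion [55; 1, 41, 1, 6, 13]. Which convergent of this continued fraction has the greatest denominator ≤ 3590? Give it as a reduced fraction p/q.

16793/300

List convergents until the denominator exceeds the bound:
a_0 = 55: 55/1  (≤ bound)
a_1 = 1: 56/1  (≤ bound)
a_2 = 41: 2351/42  (≤ bound)
a_3 = 1: 2407/43  (≤ bound)
a_4 = 6: 16793/300  (≤ bound)
a_5 = 13: 220716/3943  (> 3590, stop)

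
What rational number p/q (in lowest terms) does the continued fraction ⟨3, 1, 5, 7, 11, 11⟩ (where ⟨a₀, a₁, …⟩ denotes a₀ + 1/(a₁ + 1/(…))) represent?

a_0 = 3: 3/1
a_1 = 1: 4/1
a_2 = 5: 23/6
a_3 = 7: 165/43
a_4 = 11: 1838/479
a_5 = 11: 20383/5312

20383/5312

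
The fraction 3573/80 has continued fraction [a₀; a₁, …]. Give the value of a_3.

1

3573 ÷ 80 → quotient 44, remainder 53
80 ÷ 53 → quotient 1, remainder 27
53 ÷ 27 → quotient 1, remainder 26
27 ÷ 26 → quotient 1, remainder 1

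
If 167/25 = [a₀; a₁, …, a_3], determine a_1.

Run the Euclidean algorithm, recording each quotient:
167 ÷ 25 → quotient 6, remainder 17
25 ÷ 17 → quotient 1, remainder 8

1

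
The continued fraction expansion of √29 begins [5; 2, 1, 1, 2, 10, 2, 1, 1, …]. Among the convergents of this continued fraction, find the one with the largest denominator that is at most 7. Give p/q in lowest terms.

a_0 = 5: 5/1  (≤ bound)
a_1 = 2: 11/2  (≤ bound)
a_2 = 1: 16/3  (≤ bound)
a_3 = 1: 27/5  (≤ bound)
a_4 = 2: 70/13  (> 7, stop)

27/5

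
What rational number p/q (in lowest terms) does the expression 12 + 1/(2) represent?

Compute successive convergents:
a_0 = 12: 12/1
a_1 = 2: 25/2

25/2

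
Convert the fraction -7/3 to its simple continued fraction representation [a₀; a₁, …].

[-3; 1, 2]

-7 = -3·3 + 2, so a_0 = -3
3 = 1·2 + 1, so a_1 = 1
2 = 2·1 + 0, so a_2 = 2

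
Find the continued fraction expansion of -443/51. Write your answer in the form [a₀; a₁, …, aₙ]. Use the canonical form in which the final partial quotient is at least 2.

[-9; 3, 5, 3]

-443 ÷ 51 → quotient -9, remainder 16
51 ÷ 16 → quotient 3, remainder 3
16 ÷ 3 → quotient 5, remainder 1
3 ÷ 1 → quotient 3, remainder 0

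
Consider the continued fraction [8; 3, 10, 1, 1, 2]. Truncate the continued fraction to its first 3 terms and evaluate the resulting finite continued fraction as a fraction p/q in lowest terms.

Work from the innermost term outward:
Start with 10.
3 + 1/(10/1) = 3 + 1/10 = 31/10
8 + 1/(31/10) = 8 + 10/31 = 258/31

258/31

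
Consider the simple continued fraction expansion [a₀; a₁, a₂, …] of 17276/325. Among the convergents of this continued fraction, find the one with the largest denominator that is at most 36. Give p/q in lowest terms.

a_0 = 53: 53/1  (≤ bound)
a_1 = 6: 319/6  (≤ bound)
a_2 = 2: 691/13  (≤ bound)
a_3 = 1: 1010/19  (≤ bound)
a_4 = 2: 2711/51  (> 36, stop)

1010/19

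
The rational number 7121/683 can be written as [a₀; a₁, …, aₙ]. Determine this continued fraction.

[10; 2, 2, 1, 7, 2, 2, 2]

⌊7121/683⌋ = 10, remainder 291
⌊683/291⌋ = 2, remainder 101
⌊291/101⌋ = 2, remainder 89
⌊101/89⌋ = 1, remainder 12
⌊89/12⌋ = 7, remainder 5
⌊12/5⌋ = 2, remainder 2
⌊5/2⌋ = 2, remainder 1
⌊2/1⌋ = 2, remainder 0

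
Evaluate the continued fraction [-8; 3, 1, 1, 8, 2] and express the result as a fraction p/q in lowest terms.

-980/127

Work from the innermost term outward:
Start with 2.
8 + 1/(2/1) = 8 + 1/2 = 17/2
1 + 1/(17/2) = 1 + 2/17 = 19/17
1 + 1/(19/17) = 1 + 17/19 = 36/19
3 + 1/(36/19) = 3 + 19/36 = 127/36
-8 + 1/(127/36) = -8 + 36/127 = -980/127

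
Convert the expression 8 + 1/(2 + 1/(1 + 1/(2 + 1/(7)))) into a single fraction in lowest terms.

Compute successive convergents:
a_0 = 8: 8/1
a_1 = 2: 17/2
a_2 = 1: 25/3
a_3 = 2: 67/8
a_4 = 7: 494/59

494/59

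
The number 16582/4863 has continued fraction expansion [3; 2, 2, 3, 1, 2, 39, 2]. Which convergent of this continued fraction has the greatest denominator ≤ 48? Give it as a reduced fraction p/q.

List convergents until the denominator exceeds the bound:
a_0 = 3: 3/1  (≤ bound)
a_1 = 2: 7/2  (≤ bound)
a_2 = 2: 17/5  (≤ bound)
a_3 = 3: 58/17  (≤ bound)
a_4 = 1: 75/22  (≤ bound)
a_5 = 2: 208/61  (> 48, stop)

75/22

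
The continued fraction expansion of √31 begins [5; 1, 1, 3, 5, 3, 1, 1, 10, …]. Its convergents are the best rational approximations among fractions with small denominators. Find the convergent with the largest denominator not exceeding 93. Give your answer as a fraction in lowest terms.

List convergents until the denominator exceeds the bound:
a_0 = 5: 5/1  (≤ bound)
a_1 = 1: 6/1  (≤ bound)
a_2 = 1: 11/2  (≤ bound)
a_3 = 3: 39/7  (≤ bound)
a_4 = 5: 206/37  (≤ bound)
a_5 = 3: 657/118  (> 93, stop)

206/37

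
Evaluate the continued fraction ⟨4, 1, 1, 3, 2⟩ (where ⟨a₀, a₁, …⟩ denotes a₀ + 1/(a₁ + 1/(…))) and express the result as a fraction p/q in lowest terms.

a_0 = 4: 4/1
a_1 = 1: 5/1
a_2 = 1: 9/2
a_3 = 3: 32/7
a_4 = 2: 73/16

73/16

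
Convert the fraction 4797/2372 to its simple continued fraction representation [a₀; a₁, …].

4797 = 2·2372 + 53, so a_0 = 2
2372 = 44·53 + 40, so a_1 = 44
53 = 1·40 + 13, so a_2 = 1
40 = 3·13 + 1, so a_3 = 3
13 = 13·1 + 0, so a_4 = 13

[2; 44, 1, 3, 13]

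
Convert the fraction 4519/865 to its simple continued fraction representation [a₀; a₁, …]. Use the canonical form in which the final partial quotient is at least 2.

Repeatedly divide and take the remainder:
4519 = 5·865 + 194, so a_0 = 5
865 = 4·194 + 89, so a_1 = 4
194 = 2·89 + 16, so a_2 = 2
89 = 5·16 + 9, so a_3 = 5
16 = 1·9 + 7, so a_4 = 1
9 = 1·7 + 2, so a_5 = 1
7 = 3·2 + 1, so a_6 = 3
2 = 2·1 + 0, so a_7 = 2

[5; 4, 2, 5, 1, 1, 3, 2]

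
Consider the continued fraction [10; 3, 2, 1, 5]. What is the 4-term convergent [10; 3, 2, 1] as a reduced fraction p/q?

103/10

a_0 = 10: 10/1
a_1 = 3: 31/3
a_2 = 2: 72/7
a_3 = 1: 103/10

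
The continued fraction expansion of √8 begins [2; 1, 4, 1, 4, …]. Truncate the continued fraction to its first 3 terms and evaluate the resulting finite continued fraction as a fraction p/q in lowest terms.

14/5

Start with 4.
1 + 1/(4/1) = 1 + 1/4 = 5/4
2 + 1/(5/4) = 2 + 4/5 = 14/5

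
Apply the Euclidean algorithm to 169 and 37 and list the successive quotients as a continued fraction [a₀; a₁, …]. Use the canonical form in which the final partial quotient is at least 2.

Repeatedly divide and take the remainder:
169 ÷ 37 → quotient 4, remainder 21
37 ÷ 21 → quotient 1, remainder 16
21 ÷ 16 → quotient 1, remainder 5
16 ÷ 5 → quotient 3, remainder 1
5 ÷ 1 → quotient 5, remainder 0

[4; 1, 1, 3, 5]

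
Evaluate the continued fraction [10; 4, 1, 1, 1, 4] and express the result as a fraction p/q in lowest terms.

Use the convergent recurrence hₖ = aₖ·hₖ₋₁ + hₖ₋₂ (and likewise for the denominators kₖ):
a_0 = 10: 10/1
a_1 = 4: 41/4
a_2 = 1: 51/5
a_3 = 1: 92/9
a_4 = 1: 143/14
a_5 = 4: 664/65

664/65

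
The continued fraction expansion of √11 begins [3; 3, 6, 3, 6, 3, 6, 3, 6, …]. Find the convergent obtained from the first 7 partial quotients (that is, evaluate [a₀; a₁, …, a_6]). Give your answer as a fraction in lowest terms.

25077/7561

Compute successive convergents:
a_0 = 3: 3/1
a_1 = 3: 10/3
a_2 = 6: 63/19
a_3 = 3: 199/60
a_4 = 6: 1257/379
a_5 = 3: 3970/1197
a_6 = 6: 25077/7561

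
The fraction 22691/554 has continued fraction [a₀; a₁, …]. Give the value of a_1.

1

Repeatedly divide and take the remainder:
22691 = 40·554 + 531, so a_0 = 40
554 = 1·531 + 23, so a_1 = 1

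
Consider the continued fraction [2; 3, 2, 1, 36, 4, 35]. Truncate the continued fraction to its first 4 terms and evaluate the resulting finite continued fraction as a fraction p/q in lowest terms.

a_0 = 2: 2/1
a_1 = 3: 7/3
a_2 = 2: 16/7
a_3 = 1: 23/10

23/10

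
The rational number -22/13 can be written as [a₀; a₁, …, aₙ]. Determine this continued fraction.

⌊-22/13⌋ = -2, remainder 4
⌊13/4⌋ = 3, remainder 1
⌊4/1⌋ = 4, remainder 0

[-2; 3, 4]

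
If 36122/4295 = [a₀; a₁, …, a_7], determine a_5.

1

Repeatedly divide and take the remainder:
36122 = 8·4295 + 1762, so a_0 = 8
4295 = 2·1762 + 771, so a_1 = 2
1762 = 2·771 + 220, so a_2 = 2
771 = 3·220 + 111, so a_3 = 3
220 = 1·111 + 109, so a_4 = 1
111 = 1·109 + 2, so a_5 = 1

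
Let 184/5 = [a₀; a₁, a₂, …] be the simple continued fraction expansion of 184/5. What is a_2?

4

184 ÷ 5 → quotient 36, remainder 4
5 ÷ 4 → quotient 1, remainder 1
4 ÷ 1 → quotient 4, remainder 0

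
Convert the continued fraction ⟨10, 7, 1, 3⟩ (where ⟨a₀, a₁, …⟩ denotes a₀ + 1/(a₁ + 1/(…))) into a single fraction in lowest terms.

Compute successive convergents:
a_0 = 10: 10/1
a_1 = 7: 71/7
a_2 = 1: 81/8
a_3 = 3: 314/31

314/31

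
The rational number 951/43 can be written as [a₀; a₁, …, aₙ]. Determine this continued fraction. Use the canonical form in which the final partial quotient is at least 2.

951 = 22·43 + 5, so a_0 = 22
43 = 8·5 + 3, so a_1 = 8
5 = 1·3 + 2, so a_2 = 1
3 = 1·2 + 1, so a_3 = 1
2 = 2·1 + 0, so a_4 = 2

[22; 8, 1, 1, 2]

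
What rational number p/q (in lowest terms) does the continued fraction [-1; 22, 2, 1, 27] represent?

Start with 27.
1 + 1/(27/1) = 1 + 1/27 = 28/27
2 + 1/(28/27) = 2 + 27/28 = 83/28
22 + 1/(83/28) = 22 + 28/83 = 1854/83
-1 + 1/(1854/83) = -1 + 83/1854 = -1771/1854

-1771/1854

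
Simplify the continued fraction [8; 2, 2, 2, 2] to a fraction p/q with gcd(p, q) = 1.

a_0 = 8: 8/1
a_1 = 2: 17/2
a_2 = 2: 42/5
a_3 = 2: 101/12
a_4 = 2: 244/29

244/29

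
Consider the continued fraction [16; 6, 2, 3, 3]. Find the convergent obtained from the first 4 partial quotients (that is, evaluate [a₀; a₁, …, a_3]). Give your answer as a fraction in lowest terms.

a_0 = 16: 16/1
a_1 = 6: 97/6
a_2 = 2: 210/13
a_3 = 3: 727/45

727/45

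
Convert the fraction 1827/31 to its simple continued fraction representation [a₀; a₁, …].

⌊1827/31⌋ = 58, remainder 29
⌊31/29⌋ = 1, remainder 2
⌊29/2⌋ = 14, remainder 1
⌊2/1⌋ = 2, remainder 0

[58; 1, 14, 2]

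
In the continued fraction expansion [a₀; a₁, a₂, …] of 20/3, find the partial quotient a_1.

1

⌊20/3⌋ = 6, remainder 2
⌊3/2⌋ = 1, remainder 1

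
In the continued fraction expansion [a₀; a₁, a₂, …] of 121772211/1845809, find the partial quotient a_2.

⌊121772211/1845809⌋ = 65, remainder 1794626
⌊1845809/1794626⌋ = 1, remainder 51183
⌊1794626/51183⌋ = 35, remainder 3221

35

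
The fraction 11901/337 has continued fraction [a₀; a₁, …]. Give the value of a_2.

Repeatedly divide and take the remainder:
11901 ÷ 337 → quotient 35, remainder 106
337 ÷ 106 → quotient 3, remainder 19
106 ÷ 19 → quotient 5, remainder 11

5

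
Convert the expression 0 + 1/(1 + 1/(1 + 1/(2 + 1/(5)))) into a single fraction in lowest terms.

a_0 = 0: 0/1
a_1 = 1: 1/1
a_2 = 1: 1/2
a_3 = 2: 3/5
a_4 = 5: 16/27

16/27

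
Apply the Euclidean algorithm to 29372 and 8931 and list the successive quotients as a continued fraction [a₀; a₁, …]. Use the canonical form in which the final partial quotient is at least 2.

29372 ÷ 8931 → quotient 3, remainder 2579
8931 ÷ 2579 → quotient 3, remainder 1194
2579 ÷ 1194 → quotient 2, remainder 191
1194 ÷ 191 → quotient 6, remainder 48
191 ÷ 48 → quotient 3, remainder 47
48 ÷ 47 → quotient 1, remainder 1
47 ÷ 1 → quotient 47, remainder 0

[3; 3, 2, 6, 3, 1, 47]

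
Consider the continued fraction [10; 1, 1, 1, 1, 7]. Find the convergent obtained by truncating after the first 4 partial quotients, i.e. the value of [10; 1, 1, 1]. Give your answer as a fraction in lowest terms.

Work from the innermost term outward:
Start with 1.
1 + 1/(1/1) = 1 + 1/1 = 2/1
1 + 1/(2/1) = 1 + 1/2 = 3/2
10 + 1/(3/2) = 10 + 2/3 = 32/3

32/3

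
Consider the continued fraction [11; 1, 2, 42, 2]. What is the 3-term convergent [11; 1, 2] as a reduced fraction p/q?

35/3

Collapse the nested fraction from the inside out:
Start with 2.
1 + 1/(2/1) = 1 + 1/2 = 3/2
11 + 1/(3/2) = 11 + 2/3 = 35/3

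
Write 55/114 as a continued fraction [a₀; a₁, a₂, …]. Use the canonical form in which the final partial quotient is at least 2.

55 = 0·114 + 55, so a_0 = 0
114 = 2·55 + 4, so a_1 = 2
55 = 13·4 + 3, so a_2 = 13
4 = 1·3 + 1, so a_3 = 1
3 = 3·1 + 0, so a_4 = 3

[0; 2, 13, 1, 3]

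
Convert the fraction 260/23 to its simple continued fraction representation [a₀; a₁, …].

Repeatedly divide and take the remainder:
260 = 11·23 + 7, so a_0 = 11
23 = 3·7 + 2, so a_1 = 3
7 = 3·2 + 1, so a_2 = 3
2 = 2·1 + 0, so a_3 = 2

[11; 3, 3, 2]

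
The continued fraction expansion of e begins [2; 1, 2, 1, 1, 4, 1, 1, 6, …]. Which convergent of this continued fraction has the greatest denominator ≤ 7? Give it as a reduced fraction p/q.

19/7

a_0 = 2: 2/1  (≤ bound)
a_1 = 1: 3/1  (≤ bound)
a_2 = 2: 8/3  (≤ bound)
a_3 = 1: 11/4  (≤ bound)
a_4 = 1: 19/7  (≤ bound)
a_5 = 4: 87/32  (> 7, stop)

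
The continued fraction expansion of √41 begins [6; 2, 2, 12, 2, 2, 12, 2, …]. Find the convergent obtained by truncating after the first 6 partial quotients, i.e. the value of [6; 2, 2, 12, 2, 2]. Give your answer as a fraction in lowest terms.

a_0 = 6: 6/1
a_1 = 2: 13/2
a_2 = 2: 32/5
a_3 = 12: 397/62
a_4 = 2: 826/129
a_5 = 2: 2049/320

2049/320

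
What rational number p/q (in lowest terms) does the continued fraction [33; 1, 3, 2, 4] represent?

Start with 4.
2 + 1/(4/1) = 2 + 1/4 = 9/4
3 + 1/(9/4) = 3 + 4/9 = 31/9
1 + 1/(31/9) = 1 + 9/31 = 40/31
33 + 1/(40/31) = 33 + 31/40 = 1351/40

1351/40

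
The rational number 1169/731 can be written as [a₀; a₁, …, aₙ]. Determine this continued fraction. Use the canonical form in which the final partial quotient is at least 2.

Repeatedly divide and take the remainder:
⌊1169/731⌋ = 1, remainder 438
⌊731/438⌋ = 1, remainder 293
⌊438/293⌋ = 1, remainder 145
⌊293/145⌋ = 2, remainder 3
⌊145/3⌋ = 48, remainder 1
⌊3/1⌋ = 3, remainder 0

[1; 1, 1, 2, 48, 3]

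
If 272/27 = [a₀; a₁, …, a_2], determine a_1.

13

272 ÷ 27 → quotient 10, remainder 2
27 ÷ 2 → quotient 13, remainder 1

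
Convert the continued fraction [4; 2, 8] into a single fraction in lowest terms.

76/17

a_0 = 4: 4/1
a_1 = 2: 9/2
a_2 = 8: 76/17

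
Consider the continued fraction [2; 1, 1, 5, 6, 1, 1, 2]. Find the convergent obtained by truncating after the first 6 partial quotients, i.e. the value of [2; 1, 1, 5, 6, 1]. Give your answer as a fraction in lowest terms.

201/79

a_0 = 2: 2/1
a_1 = 1: 3/1
a_2 = 1: 5/2
a_3 = 5: 28/11
a_4 = 6: 173/68
a_5 = 1: 201/79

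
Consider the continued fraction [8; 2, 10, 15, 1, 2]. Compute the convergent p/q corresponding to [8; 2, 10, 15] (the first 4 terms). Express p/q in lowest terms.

2687/317

a_0 = 8: 8/1
a_1 = 2: 17/2
a_2 = 10: 178/21
a_3 = 15: 2687/317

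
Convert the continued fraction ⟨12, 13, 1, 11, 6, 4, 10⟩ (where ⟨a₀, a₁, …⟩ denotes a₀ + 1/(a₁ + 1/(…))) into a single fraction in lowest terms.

Work from the innermost term outward:
Start with 10.
4 + 1/(10/1) = 4 + 1/10 = 41/10
6 + 1/(41/10) = 6 + 10/41 = 256/41
11 + 1/(256/41) = 11 + 41/256 = 2857/256
1 + 1/(2857/256) = 1 + 256/2857 = 3113/2857
13 + 1/(3113/2857) = 13 + 2857/3113 = 43326/3113
12 + 1/(43326/3113) = 12 + 3113/43326 = 523025/43326

523025/43326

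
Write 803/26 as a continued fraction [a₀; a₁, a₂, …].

[30; 1, 7, 1, 2]

Apply division with remainder until the remainder is 0:
803 ÷ 26 → quotient 30, remainder 23
26 ÷ 23 → quotient 1, remainder 3
23 ÷ 3 → quotient 7, remainder 2
3 ÷ 2 → quotient 1, remainder 1
2 ÷ 1 → quotient 2, remainder 0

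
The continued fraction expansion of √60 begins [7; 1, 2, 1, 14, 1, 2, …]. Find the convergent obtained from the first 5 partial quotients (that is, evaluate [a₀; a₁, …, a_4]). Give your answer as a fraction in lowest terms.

Start with 14.
1 + 1/(14/1) = 1 + 1/14 = 15/14
2 + 1/(15/14) = 2 + 14/15 = 44/15
1 + 1/(44/15) = 1 + 15/44 = 59/44
7 + 1/(59/44) = 7 + 44/59 = 457/59

457/59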